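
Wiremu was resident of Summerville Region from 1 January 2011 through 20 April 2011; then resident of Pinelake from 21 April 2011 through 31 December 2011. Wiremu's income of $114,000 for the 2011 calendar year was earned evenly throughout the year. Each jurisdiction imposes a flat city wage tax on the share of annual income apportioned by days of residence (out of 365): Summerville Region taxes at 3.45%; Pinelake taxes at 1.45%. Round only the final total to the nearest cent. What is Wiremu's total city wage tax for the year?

Summerville Region, 1 January – 20 April 2011: 110 days → $114,000 × 3.45% × 110/365 = $1,185.2877
Pinelake, 21 April – 31 December 2011: 255 days → $114,000 × 1.45% × 255/365 = $1,154.8356
Total = $2,340.1233

$2,340.12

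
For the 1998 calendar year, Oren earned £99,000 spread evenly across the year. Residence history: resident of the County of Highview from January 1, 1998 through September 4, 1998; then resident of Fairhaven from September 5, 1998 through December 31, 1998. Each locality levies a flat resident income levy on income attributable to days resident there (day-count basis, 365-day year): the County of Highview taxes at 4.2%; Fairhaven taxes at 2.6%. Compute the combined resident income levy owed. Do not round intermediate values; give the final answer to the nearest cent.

The County of Highview, January 1 – September 4, 1998: 247 days → £99,000 × 4.2% × 247/365 = £2,813.7699
Fairhaven, September 5 – December 31, 1998: 118 days → £99,000 × 2.6% × 118/365 = £832.1425
Total = £3,645.9123

£3,645.91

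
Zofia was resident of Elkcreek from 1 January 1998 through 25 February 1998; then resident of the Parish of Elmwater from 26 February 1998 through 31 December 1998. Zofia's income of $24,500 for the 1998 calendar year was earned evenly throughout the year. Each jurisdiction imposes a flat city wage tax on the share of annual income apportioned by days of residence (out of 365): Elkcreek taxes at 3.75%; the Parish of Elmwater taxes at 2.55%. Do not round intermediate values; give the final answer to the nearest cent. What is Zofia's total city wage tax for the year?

Elkcreek, 1 January – 25 February 1998: 56 days → $24,500 × 3.75% × 56/365 = $140.9589
The Parish of Elmwater, 26 February – 31 December 1998: 309 days → $24,500 × 2.55% × 309/365 = $528.8979
Total = $669.8568

$669.86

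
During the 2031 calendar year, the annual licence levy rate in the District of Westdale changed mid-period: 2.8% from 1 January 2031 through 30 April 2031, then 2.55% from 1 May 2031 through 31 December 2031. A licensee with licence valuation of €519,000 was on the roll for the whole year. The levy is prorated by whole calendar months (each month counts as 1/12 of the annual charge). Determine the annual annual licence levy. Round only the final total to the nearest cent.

€13,667.00

1 January – 30 April 2031: 4 months at 2.8% → €519,000 × 2.8% × 4/12 = €4,844.0000
1 May – 31 December 2031: 8 months at 2.55% → €519,000 × 2.55% × 8/12 = €8,823.0000
Total = €13,667.0000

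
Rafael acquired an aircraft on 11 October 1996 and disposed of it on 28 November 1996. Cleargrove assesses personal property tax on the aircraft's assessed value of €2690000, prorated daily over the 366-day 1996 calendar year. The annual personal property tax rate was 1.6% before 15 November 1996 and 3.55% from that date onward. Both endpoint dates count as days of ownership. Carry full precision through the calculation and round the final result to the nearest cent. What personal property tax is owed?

11 October – 14 November 1996: 35 days at 1.6% → €2690000 × 1.6% × 35/366 = €4115.8470
15 November – 28 November 1996: 14 days at 3.55% → €2690000 × 3.55% × 14/366 = €3652.8142
Total = €7768.6612

€7768.66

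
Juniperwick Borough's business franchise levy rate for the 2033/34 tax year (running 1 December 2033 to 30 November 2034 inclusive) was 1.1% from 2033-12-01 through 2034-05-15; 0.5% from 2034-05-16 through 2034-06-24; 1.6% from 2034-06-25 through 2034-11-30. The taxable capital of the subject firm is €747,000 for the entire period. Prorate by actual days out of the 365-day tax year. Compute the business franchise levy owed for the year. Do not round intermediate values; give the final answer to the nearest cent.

€9,352.85

2033-12-01 to 2034-05-15: 166 days at 1.1% → €747,000 × 1.1% × 166/365 = €3,737.0466
2034-05-16 to 2034-06-24: 40 days at 0.5% → €747,000 × 0.5% × 40/365 = €409.3151
2034-06-25 to 2034-11-30: 159 days at 1.6% → €747,000 × 1.6% × 159/365 = €5,206.4877
Total = €9,352.8493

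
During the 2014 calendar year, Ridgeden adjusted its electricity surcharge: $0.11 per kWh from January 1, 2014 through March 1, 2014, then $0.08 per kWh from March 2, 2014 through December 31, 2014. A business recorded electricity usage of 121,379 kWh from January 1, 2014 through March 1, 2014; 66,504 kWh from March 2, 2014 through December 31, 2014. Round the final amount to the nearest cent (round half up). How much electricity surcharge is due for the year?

January 1 – March 1, 2014: 121,379 kWh at $0.11/kWh → $13,351.69
March 2 – December 31, 2014: 66,504 kWh at $0.08/kWh → $5,320.32

$18,672.01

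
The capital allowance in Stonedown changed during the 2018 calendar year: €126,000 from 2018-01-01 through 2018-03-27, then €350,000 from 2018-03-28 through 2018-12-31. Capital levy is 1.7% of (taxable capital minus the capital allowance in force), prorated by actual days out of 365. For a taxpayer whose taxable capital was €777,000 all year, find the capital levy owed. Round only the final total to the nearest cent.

2018-01-01 to 2018-03-27: 86 days, exemption €126,000 → (€777,000 − €126,000) × 1.7% × 86/365 = €2,607.5671
2018-03-28 to 2018-12-31: 279 days, exemption €350,000 → (€777,000 − €350,000) × 1.7% × 279/365 = €5,548.6603
Total = €8,156.2274

€8,156.23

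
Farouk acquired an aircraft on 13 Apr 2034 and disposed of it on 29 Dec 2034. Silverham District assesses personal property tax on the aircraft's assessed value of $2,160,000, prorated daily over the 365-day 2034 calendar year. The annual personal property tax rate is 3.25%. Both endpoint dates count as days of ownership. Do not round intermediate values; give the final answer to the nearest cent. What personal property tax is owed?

$50,197.81

Days held (13 Apr – 29 Dec 2034): 261 out of 365
Tax = $2,160,000 × 3.25% × 261/365 = $50,197.8082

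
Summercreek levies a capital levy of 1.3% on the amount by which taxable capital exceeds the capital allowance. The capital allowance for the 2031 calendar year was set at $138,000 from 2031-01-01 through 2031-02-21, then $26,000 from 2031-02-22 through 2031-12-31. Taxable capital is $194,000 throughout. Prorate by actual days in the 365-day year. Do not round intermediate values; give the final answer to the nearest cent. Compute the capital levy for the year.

2031-01-01 to 2031-02-21: 52 days, exemption $138,000 → ($194,000 − $138,000) × 1.3% × 52/365 = $103.7151
2031-02-22 to 2031-12-31: 313 days, exemption $26,000 → ($194,000 − $26,000) × 1.3% × 313/365 = $1,872.8548
Total = $1,976.5699

$1,976.57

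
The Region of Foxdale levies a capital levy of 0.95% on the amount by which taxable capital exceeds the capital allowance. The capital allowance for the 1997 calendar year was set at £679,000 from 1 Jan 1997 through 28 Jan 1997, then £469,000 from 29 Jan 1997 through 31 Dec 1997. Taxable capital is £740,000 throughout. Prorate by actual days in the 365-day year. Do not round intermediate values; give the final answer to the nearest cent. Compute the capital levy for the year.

£2,421.46

1 Jan – 28 Jan 1997: 28 days, exemption £679,000 → (£740,000 − £679,000) × 0.95% × 28/365 = £44.4548
29 Jan – 31 Dec 1997: 337 days, exemption £469,000 → (£740,000 − £469,000) × 0.95% × 337/365 = £2,377.0041
Total = £2,421.4589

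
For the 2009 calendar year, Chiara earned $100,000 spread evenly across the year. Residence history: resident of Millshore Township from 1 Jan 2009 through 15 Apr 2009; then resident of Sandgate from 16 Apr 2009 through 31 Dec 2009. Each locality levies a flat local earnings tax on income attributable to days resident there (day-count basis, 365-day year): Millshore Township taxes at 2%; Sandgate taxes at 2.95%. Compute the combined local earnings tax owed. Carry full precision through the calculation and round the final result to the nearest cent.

Millshore Township, 1 Jan – 15 Apr 2009: 105 days → $100,000 × 2% × 105/365 = $575.3425
Sandgate, 16 Apr – 31 Dec 2009: 260 days → $100,000 × 2.95% × 260/365 = $2,101.3699
Total = $2,676.7123

$2,676.71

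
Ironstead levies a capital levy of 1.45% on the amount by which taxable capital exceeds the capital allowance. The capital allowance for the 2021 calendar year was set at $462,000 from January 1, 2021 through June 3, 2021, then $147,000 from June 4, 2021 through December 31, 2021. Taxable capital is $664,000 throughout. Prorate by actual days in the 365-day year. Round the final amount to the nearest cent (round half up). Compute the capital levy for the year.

January 1 – June 3, 2021: 154 days, exemption $462,000 → ($664,000 − $462,000) × 1.45% × 154/365 = $1,235.7973
June 4 – December 31, 2021: 211 days, exemption $147,000 → ($664,000 − $147,000) × 1.45% × 211/365 = $4,333.5932
Total = $5,569.3904

$5,569.39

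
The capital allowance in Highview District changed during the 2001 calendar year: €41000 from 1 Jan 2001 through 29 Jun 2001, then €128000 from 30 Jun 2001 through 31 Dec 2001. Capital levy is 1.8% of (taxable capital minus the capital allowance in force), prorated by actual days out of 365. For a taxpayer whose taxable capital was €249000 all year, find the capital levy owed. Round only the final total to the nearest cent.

€2950.27

1 Jan – 29 Jun 2001: 180 days, exemption €41000 → (€249000 − €41000) × 1.8% × 180/365 = €1846.3562
30 Jun – 31 Dec 2001: 185 days, exemption €128000 → (€249000 − €128000) × 1.8% × 185/365 = €1103.9178
Total = €2950.2740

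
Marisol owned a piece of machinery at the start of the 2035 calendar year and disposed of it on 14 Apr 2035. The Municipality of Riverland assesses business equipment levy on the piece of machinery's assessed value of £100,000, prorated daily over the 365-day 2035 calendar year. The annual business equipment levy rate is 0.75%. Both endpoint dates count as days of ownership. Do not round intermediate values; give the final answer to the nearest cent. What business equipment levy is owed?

£213.70

Days held (1 Jan – 14 Apr 2035): 104 out of 365
Tax = £100,000 × 0.75% × 104/365 = £213.6986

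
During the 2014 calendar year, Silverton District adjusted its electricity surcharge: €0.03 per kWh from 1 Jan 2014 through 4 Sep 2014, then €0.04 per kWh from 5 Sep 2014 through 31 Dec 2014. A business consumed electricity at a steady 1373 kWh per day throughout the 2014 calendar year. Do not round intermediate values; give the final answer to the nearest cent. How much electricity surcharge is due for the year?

1 Jan – 4 Sep 2014: 247 days × 1373 kWh/day = 339,131 kWh at €0.03/kWh → €10,173.93
5 Sep – 31 Dec 2014: 118 days × 1373 kWh/day = 162,014 kWh at €0.04/kWh → €6,480.56

€16,654.49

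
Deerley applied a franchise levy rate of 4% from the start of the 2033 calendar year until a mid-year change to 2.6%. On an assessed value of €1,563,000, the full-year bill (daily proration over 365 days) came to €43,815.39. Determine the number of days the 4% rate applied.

53 days

Let d = days at the first rate; then 365 − d days at the second rate.
€1,563,000 × [4%·d + 2.6%·(365−d)] / 365 = €43,815.39
Solving gives d = 53, so the new rate took effect on February 23, 2033.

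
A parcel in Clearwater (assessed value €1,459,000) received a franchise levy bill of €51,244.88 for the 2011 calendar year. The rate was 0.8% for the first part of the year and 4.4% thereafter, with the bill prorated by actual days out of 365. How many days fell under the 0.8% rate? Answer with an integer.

90 days

Let d = days at the first rate; then 365 − d days at the second rate.
€1,459,000 × [0.8%·d + 4.4%·(365−d)] / 365 = €51,244.88
Solving gives d = 90, so the new rate took effect on April 1, 2011.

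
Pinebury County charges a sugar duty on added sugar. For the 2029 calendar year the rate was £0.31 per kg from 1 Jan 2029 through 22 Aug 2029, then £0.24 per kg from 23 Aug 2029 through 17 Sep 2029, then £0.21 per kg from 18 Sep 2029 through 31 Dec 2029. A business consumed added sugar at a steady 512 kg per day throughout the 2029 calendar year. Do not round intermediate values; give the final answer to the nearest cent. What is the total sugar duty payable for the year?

£51,624.96

1 Jan – 22 Aug 2029: 234 days × 512 kg/day = 119,808 kg at £0.31/kg → £37,140.48
23 Aug – 17 Sep 2029: 26 days × 512 kg/day = 13,312 kg at £0.24/kg → £3,194.88
18 Sep – 31 Dec 2029: 105 days × 512 kg/day = 53,760 kg at £0.21/kg → £11,289.60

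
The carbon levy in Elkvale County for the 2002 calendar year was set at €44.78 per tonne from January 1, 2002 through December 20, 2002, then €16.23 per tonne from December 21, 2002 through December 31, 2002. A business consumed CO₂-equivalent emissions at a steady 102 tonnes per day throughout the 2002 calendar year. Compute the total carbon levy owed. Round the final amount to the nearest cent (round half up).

€1,635,126.30

January 1 – December 20, 2002: 354 days × 102 tonnes/day = 36,108 tonnes at €44.78/tonne → €1,616,916.24
December 21 – December 31, 2002: 11 days × 102 tonnes/day = 1,122 tonnes at €16.23/tonne → €18,210.06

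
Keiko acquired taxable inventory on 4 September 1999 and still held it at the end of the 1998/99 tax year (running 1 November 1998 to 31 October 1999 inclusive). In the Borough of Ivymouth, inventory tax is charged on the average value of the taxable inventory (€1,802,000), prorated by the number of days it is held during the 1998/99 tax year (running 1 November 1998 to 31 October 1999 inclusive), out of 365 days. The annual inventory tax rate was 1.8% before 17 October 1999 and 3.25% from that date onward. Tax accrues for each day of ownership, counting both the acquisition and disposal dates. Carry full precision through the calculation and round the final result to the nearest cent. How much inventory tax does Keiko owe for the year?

4 September – 16 October 1999: 43 days at 1.8% → €1,802,000 × 1.8% × 43/365 = €3,821.2274
17 October – 31 October 1999: 15 days at 3.25% → €1,802,000 × 3.25% × 15/365 = €2,406.7808
Total = €6,228.0082

€6,228.01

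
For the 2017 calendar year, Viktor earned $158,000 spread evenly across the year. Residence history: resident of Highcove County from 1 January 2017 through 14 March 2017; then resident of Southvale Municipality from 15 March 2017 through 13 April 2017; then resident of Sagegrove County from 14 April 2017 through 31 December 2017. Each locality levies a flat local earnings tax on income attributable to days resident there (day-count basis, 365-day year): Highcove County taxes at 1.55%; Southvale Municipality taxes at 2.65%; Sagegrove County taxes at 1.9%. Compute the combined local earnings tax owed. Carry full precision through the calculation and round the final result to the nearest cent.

$2,988.80

Highcove County, 1 January – 14 March 2017: 73 days → $158,000 × 1.55% × 73/365 = $489.8000
Southvale Municipality, 15 March – 13 April 2017: 30 days → $158,000 × 2.65% × 30/365 = $344.1370
Sagegrove County, 14 April – 31 December 2017: 262 days → $158,000 × 1.9% × 262/365 = $2,154.8603
Total = $2,988.7973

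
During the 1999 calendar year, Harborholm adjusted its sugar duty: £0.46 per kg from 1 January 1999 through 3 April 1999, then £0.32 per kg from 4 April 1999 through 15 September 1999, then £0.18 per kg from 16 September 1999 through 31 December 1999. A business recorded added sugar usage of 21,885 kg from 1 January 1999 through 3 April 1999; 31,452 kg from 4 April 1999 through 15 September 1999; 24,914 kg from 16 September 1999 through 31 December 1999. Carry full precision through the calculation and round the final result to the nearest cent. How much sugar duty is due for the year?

£24616.26

1 January – 3 April 1999: 21,885 kg at £0.46/kg → £10067.10
4 April – 15 September 1999: 31,452 kg at £0.32/kg → £10064.64
16 September – 31 December 1999: 24,914 kg at £0.18/kg → £4484.52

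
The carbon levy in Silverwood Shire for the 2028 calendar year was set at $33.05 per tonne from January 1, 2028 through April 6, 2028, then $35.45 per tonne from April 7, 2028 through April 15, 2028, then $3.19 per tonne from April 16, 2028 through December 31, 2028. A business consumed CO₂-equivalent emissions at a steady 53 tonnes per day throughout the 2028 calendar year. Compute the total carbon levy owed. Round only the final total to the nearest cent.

$230,777.90

January 1 – April 6, 2028: 97 days × 53 tonnes/day = 5,141 tonnes at $33.05/tonne → $169,910.05
April 7 – April 15, 2028: 9 days × 53 tonnes/day = 477 tonnes at $35.45/tonne → $16,909.65
April 16 – December 31, 2028: 260 days × 53 tonnes/day = 13,780 tonnes at $3.19/tonne → $43,958.20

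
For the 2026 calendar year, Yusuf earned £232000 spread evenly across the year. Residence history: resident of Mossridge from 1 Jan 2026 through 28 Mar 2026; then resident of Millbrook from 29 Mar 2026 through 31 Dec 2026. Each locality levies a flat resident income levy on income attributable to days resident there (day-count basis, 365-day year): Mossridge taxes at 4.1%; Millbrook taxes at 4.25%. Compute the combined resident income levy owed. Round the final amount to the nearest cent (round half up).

Mossridge, 1 Jan – 28 Mar 2026: 87 days → £232000 × 4.1% × 87/365 = £2267.2438
Millbrook, 29 Mar – 31 Dec 2026: 278 days → £232000 × 4.25% × 278/365 = £7509.8082
Total = £9777.0521

£9777.05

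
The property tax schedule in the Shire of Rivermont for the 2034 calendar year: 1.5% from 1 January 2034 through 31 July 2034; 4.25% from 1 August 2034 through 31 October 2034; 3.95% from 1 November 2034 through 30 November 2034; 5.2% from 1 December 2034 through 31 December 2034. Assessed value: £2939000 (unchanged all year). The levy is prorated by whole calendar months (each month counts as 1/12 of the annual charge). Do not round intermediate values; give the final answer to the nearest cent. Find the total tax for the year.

£79353.00

1 January – 31 July 2034: 7 months at 1.5% → £2939000 × 1.5% × 7/12 = £25716.2500
1 August – 31 October 2034: 3 months at 4.25% → £2939000 × 4.25% × 3/12 = £31226.8750
1 November – 30 November 2034: 1 month at 3.95% → £2939000 × 3.95% × 1/12 = £9674.2083
1 December – 31 December 2034: 1 month at 5.2% → £2939000 × 5.2% × 1/12 = £12735.6667
Total = £79353.0000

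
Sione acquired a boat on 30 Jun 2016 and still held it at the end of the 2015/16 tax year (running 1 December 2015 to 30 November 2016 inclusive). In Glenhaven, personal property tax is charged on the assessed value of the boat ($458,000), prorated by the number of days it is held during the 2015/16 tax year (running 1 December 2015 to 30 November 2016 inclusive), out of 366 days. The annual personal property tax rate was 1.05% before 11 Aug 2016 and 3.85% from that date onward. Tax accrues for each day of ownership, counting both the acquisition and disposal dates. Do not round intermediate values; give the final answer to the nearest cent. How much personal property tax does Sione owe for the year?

$5,947.74

30 Jun – 10 Aug 2016: 42 days at 1.05% → $458,000 × 1.05% × 42/366 = $551.8525
11 Aug – 30 Nov 2016: 112 days at 3.85% → $458,000 × 3.85% × 112/366 = $5,395.8907
Total = $5,947.7432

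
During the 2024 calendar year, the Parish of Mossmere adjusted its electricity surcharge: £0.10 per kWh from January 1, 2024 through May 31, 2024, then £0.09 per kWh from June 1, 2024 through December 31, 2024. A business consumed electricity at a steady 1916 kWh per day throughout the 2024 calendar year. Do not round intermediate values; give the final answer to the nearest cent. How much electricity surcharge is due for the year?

January 1 – May 31, 2024: 152 days × 1916 kWh/day = 291,232 kWh at £0.10/kWh → £29123.20
June 1 – December 31, 2024: 214 days × 1916 kWh/day = 410,024 kWh at £0.09/kWh → £36902.16

£66025.36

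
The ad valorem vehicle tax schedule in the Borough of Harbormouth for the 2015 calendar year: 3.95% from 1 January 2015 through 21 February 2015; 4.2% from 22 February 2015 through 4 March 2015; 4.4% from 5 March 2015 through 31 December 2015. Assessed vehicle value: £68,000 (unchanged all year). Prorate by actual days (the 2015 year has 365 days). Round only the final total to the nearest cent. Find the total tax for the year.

1 January – 21 February 2015: 52 days at 3.95% → £68,000 × 3.95% × 52/365 = £382.6630
22 February – 4 March 2015: 11 days at 4.2% → £68,000 × 4.2% × 11/365 = £86.0712
5 March – 31 December 2015: 302 days at 4.4% → £68,000 × 4.4% × 302/365 = £2,475.5726
Total = £2,944.3068

£2,944.31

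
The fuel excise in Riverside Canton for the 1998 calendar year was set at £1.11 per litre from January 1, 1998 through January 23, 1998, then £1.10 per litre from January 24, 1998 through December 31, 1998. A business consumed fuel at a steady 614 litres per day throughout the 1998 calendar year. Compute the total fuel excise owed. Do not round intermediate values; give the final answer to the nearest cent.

£246,662.22

January 1 – January 23, 1998: 23 days × 614 litres/day = 14,122 litres at £1.11/litre → £15,675.42
January 24 – December 31, 1998: 342 days × 614 litres/day = 209,988 litres at £1.10/litre → £230,986.80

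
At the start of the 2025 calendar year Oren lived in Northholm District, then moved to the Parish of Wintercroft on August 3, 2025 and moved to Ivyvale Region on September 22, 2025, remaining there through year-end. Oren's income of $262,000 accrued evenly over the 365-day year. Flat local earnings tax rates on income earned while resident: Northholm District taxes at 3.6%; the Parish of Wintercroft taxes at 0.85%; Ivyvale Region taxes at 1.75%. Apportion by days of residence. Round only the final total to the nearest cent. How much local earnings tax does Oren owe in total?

Northholm District, January 1 – August 2, 2025: 214 days → $262,000 × 3.6% × 214/365 = $5,529.9945
The Parish of Wintercroft, August 3 – September 21, 2025: 50 days → $262,000 × 0.85% × 50/365 = $305.0685
Ivyvale Region, September 22 – December 31, 2025: 101 days → $262,000 × 1.75% × 101/365 = $1,268.7260
Total = $7,103.7890

$7,103.79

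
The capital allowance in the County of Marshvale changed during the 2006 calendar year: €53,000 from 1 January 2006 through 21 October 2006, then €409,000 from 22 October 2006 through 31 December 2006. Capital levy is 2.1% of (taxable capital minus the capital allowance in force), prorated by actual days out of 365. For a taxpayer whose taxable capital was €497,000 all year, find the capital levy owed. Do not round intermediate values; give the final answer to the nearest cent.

€7,869.76

1 January – 21 October 2006: 294 days, exemption €53,000 → (€497,000 − €53,000) × 2.1% × 294/365 = €7,510.2904
22 October – 31 December 2006: 71 days, exemption €409,000 → (€497,000 − €409,000) × 2.1% × 71/365 = €359.4740
Total = €7,869.7644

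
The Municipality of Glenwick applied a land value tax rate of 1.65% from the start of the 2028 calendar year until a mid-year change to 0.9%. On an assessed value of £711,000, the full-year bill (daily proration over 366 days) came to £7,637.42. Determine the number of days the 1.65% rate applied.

Let d = days at the first rate; then 366 − d days at the second rate.
£711,000 × [1.65%·d + 0.9%·(366−d)] / 366 = £7,637.42
Solving gives d = 85, so the new rate took effect on 26 March 2028.

85 days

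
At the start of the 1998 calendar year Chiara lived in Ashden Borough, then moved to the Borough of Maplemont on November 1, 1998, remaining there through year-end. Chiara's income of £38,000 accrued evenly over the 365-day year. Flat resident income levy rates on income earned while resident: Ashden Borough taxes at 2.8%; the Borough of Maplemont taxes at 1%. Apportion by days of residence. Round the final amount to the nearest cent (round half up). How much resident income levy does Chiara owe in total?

£949.69

Ashden Borough, January 1 – October 31, 1998: 304 days → £38,000 × 2.8% × 304/365 = £886.1808
The Borough of Maplemont, November 1 – December 31, 1998: 61 days → £38,000 × 1% × 61/365 = £63.5068
Total = £949.6877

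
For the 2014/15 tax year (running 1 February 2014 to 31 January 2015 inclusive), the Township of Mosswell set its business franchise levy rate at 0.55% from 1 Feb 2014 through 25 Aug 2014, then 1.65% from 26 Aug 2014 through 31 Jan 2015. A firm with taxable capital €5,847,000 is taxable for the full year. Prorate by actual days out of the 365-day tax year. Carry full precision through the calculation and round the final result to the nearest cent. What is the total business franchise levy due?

1 Feb – 25 Aug 2014: 206 days at 0.55% → €5,847,000 × 0.55% × 206/365 = €18,149.7288
26 Aug 2014 – 31 Jan 2015: 159 days at 1.65% → €5,847,000 × 1.65% × 159/365 = €42,026.3137
Total = €60,176.0425

€60,176.04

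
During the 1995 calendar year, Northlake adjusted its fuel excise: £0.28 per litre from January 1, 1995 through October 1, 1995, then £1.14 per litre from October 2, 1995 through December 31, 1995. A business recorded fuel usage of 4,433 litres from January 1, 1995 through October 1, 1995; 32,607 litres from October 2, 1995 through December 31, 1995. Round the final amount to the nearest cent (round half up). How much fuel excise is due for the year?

January 1 – October 1, 1995: 4,433 litres at £0.28/litre → £1241.24
October 2 – December 31, 1995: 32,607 litres at £1.14/litre → £37171.98

£38413.22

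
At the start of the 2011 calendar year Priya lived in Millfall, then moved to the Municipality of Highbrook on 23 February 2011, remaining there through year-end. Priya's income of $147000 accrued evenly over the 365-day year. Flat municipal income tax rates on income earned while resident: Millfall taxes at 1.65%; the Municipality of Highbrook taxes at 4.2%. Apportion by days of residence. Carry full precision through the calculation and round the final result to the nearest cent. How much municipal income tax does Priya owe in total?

Millfall, 1 January – 22 February 2011: 53 days → $147000 × 1.65% × 53/365 = $352.1959
The Municipality of Highbrook, 23 February – 31 December 2011: 312 days → $147000 × 4.2% × 312/365 = $5277.5014
Total = $5629.6973

$5629.70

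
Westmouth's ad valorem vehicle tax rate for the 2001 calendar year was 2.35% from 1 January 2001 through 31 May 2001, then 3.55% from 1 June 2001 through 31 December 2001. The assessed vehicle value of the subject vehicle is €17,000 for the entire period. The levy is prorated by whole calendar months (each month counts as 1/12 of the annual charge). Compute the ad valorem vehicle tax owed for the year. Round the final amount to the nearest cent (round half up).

1 January – 31 May 2001: 5 months at 2.35% → €17,000 × 2.35% × 5/12 = €166.4583
1 June – 31 December 2001: 7 months at 3.55% → €17,000 × 3.55% × 7/12 = €352.0417
Total = €518.5000

€518.50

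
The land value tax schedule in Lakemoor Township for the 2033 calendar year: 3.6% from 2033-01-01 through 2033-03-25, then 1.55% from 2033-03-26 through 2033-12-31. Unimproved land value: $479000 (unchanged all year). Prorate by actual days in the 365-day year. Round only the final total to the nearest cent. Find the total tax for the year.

2033-01-01 to 2033-03-25: 84 days at 3.6% → $479000 × 3.6% × 84/365 = $3968.4822
2033-03-26 to 2033-12-31: 281 days at 1.55% → $479000 × 1.55% × 281/365 = $5715.8479
Total = $9684.3301

$9684.33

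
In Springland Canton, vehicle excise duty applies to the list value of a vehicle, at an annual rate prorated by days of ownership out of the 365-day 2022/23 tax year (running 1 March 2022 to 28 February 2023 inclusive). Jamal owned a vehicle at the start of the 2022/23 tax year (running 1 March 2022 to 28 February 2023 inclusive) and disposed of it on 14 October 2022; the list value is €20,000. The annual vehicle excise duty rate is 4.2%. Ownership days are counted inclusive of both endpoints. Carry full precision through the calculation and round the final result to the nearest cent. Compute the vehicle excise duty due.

Days held (1 March – 14 October 2022): 228 out of 365
Tax = €20,000 × 4.2% × 228/365 = €524.7123

€524.71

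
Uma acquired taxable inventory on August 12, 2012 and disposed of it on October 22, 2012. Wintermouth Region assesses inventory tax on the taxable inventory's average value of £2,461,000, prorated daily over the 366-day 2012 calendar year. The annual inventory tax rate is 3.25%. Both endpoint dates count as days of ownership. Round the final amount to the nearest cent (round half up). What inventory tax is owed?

Days held (August 12 – October 22, 2012): 72 out of 366
Tax = £2,461,000 × 3.25% × 72/366 = £15,734.2623

£15,734.26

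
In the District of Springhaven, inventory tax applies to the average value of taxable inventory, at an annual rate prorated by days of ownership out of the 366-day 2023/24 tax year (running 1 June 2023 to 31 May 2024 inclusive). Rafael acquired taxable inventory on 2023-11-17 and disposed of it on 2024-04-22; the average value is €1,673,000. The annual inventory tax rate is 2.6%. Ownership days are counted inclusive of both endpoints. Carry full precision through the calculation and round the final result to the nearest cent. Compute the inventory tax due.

Days held (2023-11-17 to 2024-04-22): 158 out of 366
Tax = €1,673,000 × 2.6% × 158/366 = €18,777.8251

€18,777.83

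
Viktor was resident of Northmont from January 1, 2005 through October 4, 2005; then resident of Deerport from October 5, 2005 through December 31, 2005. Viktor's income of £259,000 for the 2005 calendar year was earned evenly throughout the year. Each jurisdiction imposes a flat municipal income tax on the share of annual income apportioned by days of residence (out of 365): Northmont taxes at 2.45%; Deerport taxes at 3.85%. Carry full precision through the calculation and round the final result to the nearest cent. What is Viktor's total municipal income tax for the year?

Northmont, January 1 – October 4, 2005: 277 days → £259,000 × 2.45% × 277/365 = £4,815.6260
Deerport, October 5 – December 31, 2005: 88 days → £259,000 × 3.85% × 88/365 = £2,404.0877
Total = £7,219.7137

£7,219.71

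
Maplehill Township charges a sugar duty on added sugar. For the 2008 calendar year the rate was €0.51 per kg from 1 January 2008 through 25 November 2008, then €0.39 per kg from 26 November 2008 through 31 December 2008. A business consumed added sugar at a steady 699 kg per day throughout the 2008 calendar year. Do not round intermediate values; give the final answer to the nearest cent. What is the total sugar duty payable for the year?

€127455.66

1 January – 25 November 2008: 330 days × 699 kg/day = 230,670 kg at €0.51/kg → €117641.70
26 November – 31 December 2008: 36 days × 699 kg/day = 25,164 kg at €0.39/kg → €9813.96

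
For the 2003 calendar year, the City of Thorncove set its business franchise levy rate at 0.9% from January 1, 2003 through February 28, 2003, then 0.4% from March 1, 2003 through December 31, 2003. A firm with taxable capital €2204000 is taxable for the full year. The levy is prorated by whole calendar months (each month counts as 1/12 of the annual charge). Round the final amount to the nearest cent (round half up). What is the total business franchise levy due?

€10652.67

January 1 – February 28, 2003: 2 months at 0.9% → €2204000 × 0.9% × 2/12 = €3306.0000
March 1 – December 31, 2003: 10 months at 0.4% → €2204000 × 0.4% × 10/12 = €7346.6667
Total = €10652.6667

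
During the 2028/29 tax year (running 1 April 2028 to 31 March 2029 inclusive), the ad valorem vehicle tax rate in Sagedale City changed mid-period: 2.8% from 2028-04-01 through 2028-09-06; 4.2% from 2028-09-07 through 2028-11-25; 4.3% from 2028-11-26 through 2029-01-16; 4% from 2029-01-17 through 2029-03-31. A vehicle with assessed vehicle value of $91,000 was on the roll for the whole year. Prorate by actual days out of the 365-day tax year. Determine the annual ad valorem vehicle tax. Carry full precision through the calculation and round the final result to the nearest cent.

2028-04-01 to 2028-09-06: 159 days at 2.8% → $91,000 × 2.8% × 159/365 = $1,109.9507
2028-09-07 to 2028-11-25: 80 days at 4.2% → $91,000 × 4.2% × 80/365 = $837.6986
2028-11-26 to 2029-01-16: 52 days at 4.3% → $91,000 × 4.3% × 52/365 = $557.4685
2029-01-17 to 2029-03-31: 74 days at 4% → $91,000 × 4% × 74/365 = $737.9726
Total = $3,243.0904

$3,243.09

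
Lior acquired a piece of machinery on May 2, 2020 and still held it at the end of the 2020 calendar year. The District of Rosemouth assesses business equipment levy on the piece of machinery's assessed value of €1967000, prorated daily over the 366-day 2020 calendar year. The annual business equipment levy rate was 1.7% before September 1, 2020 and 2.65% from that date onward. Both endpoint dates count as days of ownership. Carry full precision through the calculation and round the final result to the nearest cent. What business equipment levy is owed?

May 2 – August 31, 2020: 122 days at 1.7% → €1967000 × 1.7% × 122/366 = €11146.3333
September 1 – December 31, 2020: 122 days at 2.65% → €1967000 × 2.65% × 122/366 = €17375.1667
Total = €28521.5000

€28521.50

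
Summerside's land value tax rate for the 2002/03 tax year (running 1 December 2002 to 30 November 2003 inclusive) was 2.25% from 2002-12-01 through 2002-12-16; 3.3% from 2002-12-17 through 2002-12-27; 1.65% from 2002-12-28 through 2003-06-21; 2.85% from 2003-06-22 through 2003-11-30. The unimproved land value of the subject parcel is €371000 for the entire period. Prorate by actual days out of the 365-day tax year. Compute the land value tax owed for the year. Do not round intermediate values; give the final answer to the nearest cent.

2002-12-01 to 2002-12-16: 16 days at 2.25% → €371000 × 2.25% × 16/365 = €365.9178
2002-12-17 to 2002-12-27: 11 days at 3.3% → €371000 × 3.3% × 11/365 = €368.9671
2002-12-28 to 2003-06-21: 176 days at 1.65% → €371000 × 1.65% × 176/365 = €2951.7370
2003-06-22 to 2003-11-30: 162 days at 2.85% → €371000 × 2.85% × 162/365 = €4692.8959
Total = €8379.5178

€8379.52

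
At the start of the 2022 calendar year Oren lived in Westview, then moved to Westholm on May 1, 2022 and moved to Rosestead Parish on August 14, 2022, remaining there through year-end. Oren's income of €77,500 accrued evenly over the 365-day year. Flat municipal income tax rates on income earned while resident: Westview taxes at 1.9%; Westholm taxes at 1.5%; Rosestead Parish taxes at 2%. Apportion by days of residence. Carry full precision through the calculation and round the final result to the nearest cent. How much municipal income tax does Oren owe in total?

€1,413.05

Westview, January 1 – April 30, 2022: 120 days → €77,500 × 1.9% × 120/365 = €484.1096
Westholm, May 1 – August 13, 2022: 105 days → €77,500 × 1.5% × 105/365 = €334.4178
Rosestead Parish, August 14 – December 31, 2022: 140 days → €77,500 × 2% × 140/365 = €594.5205
Total = €1,413.0479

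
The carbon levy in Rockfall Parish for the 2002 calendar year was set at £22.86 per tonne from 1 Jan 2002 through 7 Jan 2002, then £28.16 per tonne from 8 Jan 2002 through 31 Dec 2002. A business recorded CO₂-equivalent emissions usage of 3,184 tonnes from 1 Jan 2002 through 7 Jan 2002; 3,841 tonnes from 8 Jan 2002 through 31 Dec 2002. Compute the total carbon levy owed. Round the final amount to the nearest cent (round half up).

1 Jan – 7 Jan 2002: 3,184 tonnes at £22.86/tonne → £72,786.24
8 Jan – 31 Dec 2002: 3,841 tonnes at £28.16/tonne → £108,162.56

£180,948.80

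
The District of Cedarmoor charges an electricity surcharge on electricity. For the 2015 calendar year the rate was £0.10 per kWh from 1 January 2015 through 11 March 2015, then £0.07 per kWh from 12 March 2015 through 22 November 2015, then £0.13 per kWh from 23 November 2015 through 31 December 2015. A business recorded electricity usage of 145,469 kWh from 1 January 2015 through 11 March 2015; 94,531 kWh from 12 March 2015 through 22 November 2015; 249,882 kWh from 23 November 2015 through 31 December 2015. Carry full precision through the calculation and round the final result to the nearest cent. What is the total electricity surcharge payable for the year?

1 January – 11 March 2015: 145,469 kWh at £0.10/kWh → £14,546.90
12 March – 22 November 2015: 94,531 kWh at £0.07/kWh → £6,617.17
23 November – 31 December 2015: 249,882 kWh at £0.13/kWh → £32,484.66

£53,648.73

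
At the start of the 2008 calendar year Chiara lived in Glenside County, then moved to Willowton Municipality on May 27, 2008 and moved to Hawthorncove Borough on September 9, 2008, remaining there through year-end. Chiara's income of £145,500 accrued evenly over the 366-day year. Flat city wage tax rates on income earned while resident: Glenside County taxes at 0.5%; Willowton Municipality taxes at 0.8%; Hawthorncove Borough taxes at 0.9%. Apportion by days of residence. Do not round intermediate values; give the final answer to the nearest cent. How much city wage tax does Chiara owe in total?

Glenside County, January 1 – May 26, 2008: 147 days → £145,500 × 0.5% × 147/366 = £292.1926
Willowton Municipality, May 27 – September 8, 2008: 105 days → £145,500 × 0.8% × 105/366 = £333.9344
Hawthorncove Borough, September 9 – December 31, 2008: 114 days → £145,500 × 0.9% × 114/366 = £407.8770
Total = £1,034.0041

£1,034.00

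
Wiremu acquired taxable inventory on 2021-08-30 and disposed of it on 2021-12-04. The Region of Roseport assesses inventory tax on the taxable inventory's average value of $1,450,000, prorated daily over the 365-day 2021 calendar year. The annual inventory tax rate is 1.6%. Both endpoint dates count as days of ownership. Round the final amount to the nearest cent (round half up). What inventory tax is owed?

$6,165.48

Days held (2021-08-30 to 2021-12-04): 97 out of 365
Tax = $1,450,000 × 1.6% × 97/365 = $6,165.4795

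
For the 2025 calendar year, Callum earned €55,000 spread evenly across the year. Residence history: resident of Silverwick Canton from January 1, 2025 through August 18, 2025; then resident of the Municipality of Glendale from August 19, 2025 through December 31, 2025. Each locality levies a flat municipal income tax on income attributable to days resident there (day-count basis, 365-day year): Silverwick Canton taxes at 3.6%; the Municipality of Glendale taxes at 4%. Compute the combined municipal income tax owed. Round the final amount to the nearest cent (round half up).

Silverwick Canton, January 1 – August 18, 2025: 230 days → €55,000 × 3.6% × 230/365 = €1,247.6712
The Municipality of Glendale, August 19 – December 31, 2025: 135 days → €55,000 × 4% × 135/365 = €813.6986
Total = €2,061.3699

€2,061.37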